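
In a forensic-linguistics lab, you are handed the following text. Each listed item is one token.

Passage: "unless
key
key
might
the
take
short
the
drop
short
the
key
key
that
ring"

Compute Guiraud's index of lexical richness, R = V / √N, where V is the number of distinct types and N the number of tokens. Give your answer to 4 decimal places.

2.3238

N = 15, V = 9.
√N = 3.872983
R = 9 / 3.872983 = 2.3238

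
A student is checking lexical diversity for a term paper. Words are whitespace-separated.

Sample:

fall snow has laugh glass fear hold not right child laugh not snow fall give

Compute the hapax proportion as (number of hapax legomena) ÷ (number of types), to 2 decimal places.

0.64

Frequencies: fall:2, snow:2, laugh:2, not:2, has:1, glass:1, fear:1, hold:1, right:1, child:1, give:1
Hapax count = 7; type count = 11.
Ratio = 7 / 11 = 0.64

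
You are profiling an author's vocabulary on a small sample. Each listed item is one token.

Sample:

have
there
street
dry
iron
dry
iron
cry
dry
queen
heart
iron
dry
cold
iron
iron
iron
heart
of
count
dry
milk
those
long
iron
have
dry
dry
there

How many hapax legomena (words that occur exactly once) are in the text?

Frequencies: dry:7, iron:7, have:2, there:2, heart:2, street:1, cry:1, queen:1, cold:1, of:1, count:1, milk:1, those:1, long:1
Hapax (freq=1): cold, count, cry, long, milk, of, queen, street, those

9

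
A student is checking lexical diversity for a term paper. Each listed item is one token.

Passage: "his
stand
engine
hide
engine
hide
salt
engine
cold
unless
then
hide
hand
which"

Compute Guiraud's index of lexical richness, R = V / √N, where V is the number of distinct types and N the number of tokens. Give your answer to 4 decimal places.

2.6726

N = 14, V = 10.
√N = 3.741657
R = 10 / 3.741657 = 2.6726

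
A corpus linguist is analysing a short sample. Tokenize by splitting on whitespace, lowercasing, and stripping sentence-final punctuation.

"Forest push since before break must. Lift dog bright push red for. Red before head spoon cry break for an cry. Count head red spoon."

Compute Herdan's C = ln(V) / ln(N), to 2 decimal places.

0.86

N = 25, V = 16.
ln(V) = 2.772589, ln(N) = 3.218876
C = 2.772589 / 3.218876 = 0.86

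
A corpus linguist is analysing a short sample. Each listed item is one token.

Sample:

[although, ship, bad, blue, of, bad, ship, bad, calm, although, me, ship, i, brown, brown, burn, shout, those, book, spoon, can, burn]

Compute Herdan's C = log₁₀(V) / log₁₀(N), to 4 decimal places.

N = 22, V = 15.
log₁₀(V) = 1.176091, log₁₀(N) = 1.342423
C = 1.176091 / 1.342423 = 0.8761

0.8761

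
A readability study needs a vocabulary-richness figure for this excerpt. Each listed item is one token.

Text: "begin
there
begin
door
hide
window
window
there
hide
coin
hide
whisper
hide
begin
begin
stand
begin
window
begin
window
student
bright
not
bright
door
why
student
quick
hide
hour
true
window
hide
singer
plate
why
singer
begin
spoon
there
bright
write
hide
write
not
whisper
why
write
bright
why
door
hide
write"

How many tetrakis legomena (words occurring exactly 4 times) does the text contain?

Frequencies: hide:8, begin:7, window:5, bright:4, why:4, write:4, there:3, door:3, whisper:2, student:2, not:2, singer:2, coin:1, stand:1, quick:1, hour:1, true:1, plate:1, spoon:1
Words with frequency 4: bright, why, write

3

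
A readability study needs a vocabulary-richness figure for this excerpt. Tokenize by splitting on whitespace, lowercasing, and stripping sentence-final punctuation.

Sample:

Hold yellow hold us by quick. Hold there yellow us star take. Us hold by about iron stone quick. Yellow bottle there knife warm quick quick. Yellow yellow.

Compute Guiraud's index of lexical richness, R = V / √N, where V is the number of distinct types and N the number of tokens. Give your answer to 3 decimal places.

N = 28, V = 14.
√N = 5.291503
R = 14 / 5.291503 = 2.646

2.646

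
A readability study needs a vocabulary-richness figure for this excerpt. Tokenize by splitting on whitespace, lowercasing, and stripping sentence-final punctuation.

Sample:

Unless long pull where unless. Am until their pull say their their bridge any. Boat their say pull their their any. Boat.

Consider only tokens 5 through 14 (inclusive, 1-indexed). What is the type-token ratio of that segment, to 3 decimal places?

Segment tokens 5–14: unless, am, until, their, pull, say, their, their, bridge, any
Segment N = 10, segment V = 8.
TTR = 8 / 10 = 0.800

0.800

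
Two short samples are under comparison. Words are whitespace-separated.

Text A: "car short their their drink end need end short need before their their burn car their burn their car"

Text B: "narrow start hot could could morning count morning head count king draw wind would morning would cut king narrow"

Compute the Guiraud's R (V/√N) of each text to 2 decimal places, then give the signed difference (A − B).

-0.91

A: V=8, N=19, R=1.84
B: V=12, N=19, R=2.75
Difference = 1.84 − 2.75 = -0.91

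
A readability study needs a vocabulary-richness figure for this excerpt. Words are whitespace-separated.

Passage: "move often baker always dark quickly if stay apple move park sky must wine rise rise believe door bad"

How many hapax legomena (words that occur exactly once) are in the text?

Frequencies: move:2, rise:2, often:1, baker:1, always:1, dark:1, quickly:1, if:1, stay:1, apple:1, park:1, sky:1, must:1, wine:1, believe:1, door:1, bad:1
Hapax (freq=1): always, apple, bad, baker, believe, dark, door, if, must, often, park, quickly, sky, stay, wine

15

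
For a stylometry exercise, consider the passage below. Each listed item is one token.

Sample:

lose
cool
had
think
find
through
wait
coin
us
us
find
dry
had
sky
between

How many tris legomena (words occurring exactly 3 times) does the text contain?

0

Frequencies: had:2, find:2, us:2, lose:1, cool:1, think:1, through:1, wait:1, coin:1, dry:1, sky:1, between:1
Words with frequency 3: (none)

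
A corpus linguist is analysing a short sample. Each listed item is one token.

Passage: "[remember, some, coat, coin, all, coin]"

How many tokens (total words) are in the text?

Tokens: remember, some, coat, coin, all, coin
N = 6

6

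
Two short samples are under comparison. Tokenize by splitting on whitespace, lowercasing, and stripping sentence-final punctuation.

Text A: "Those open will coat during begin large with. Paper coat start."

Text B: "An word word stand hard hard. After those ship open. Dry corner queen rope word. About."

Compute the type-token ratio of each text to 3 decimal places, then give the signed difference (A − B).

TTR(A) = 10/11 = 0.909
TTR(B) = 13/16 = 0.813
Difference = 0.909 − 0.813 = 0.096

0.096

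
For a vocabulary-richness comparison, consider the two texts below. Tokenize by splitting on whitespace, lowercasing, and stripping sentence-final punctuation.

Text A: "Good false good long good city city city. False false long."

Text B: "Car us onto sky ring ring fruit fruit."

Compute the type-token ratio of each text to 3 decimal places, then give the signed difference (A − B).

TTR(A) = 4/11 = 0.364
TTR(B) = 6/8 = 0.750
Difference = 0.364 − 0.750 = -0.386

-0.386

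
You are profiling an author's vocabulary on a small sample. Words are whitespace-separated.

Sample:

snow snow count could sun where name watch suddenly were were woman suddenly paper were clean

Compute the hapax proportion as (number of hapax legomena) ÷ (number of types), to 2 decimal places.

Frequencies: were:3, snow:2, suddenly:2, count:1, could:1, sun:1, where:1, name:1, watch:1, woman:1, paper:1, clean:1
Hapax count = 9; type count = 12.
Ratio = 9 / 12 = 0.75

0.75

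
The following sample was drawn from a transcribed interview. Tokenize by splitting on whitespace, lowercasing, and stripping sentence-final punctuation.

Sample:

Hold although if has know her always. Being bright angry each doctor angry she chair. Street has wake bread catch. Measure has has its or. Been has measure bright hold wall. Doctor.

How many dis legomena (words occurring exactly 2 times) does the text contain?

5

Frequencies: has:5, hold:2, bright:2, angry:2, doctor:2, measure:2, although:1, if:1, know:1, her:1, always:1, being:1, each:1, she:1, chair:1, street:1, wake:1, bread:1, catch:1, its:1, … (3 more, each freq 1)
Words with frequency 2: angry, bright, doctor, hold, measure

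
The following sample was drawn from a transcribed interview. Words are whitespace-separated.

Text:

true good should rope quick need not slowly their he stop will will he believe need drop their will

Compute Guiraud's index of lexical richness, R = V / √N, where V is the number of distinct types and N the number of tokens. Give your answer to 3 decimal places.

N = 19, V = 14.
√N = 4.358899
R = 14 / 4.358899 = 3.212

3.212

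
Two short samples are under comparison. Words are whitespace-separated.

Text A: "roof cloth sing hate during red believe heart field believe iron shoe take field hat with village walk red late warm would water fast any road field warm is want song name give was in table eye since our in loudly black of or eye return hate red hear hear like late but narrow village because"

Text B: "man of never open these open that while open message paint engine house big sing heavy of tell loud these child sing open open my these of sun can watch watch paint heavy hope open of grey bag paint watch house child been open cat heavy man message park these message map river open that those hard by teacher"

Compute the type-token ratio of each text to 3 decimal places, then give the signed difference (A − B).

TTR(A) = 44/56 = 0.786
TTR(B) = 33/59 = 0.559
Difference = 0.786 − 0.559 = 0.227

0.227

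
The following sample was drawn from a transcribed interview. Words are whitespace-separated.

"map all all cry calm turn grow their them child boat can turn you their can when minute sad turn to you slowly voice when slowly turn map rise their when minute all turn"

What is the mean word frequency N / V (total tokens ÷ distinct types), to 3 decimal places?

N = 34 tokens, V = 19 types.
Mean frequency = N / V = 34 / 19 = 1.789

1.789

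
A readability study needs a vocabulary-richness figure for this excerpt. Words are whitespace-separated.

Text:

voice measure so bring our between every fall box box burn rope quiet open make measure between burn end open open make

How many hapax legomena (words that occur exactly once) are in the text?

9

Frequencies: open:3, measure:2, between:2, box:2, burn:2, make:2, voice:1, so:1, bring:1, our:1, every:1, fall:1, rope:1, quiet:1, end:1
Hapax (freq=1): bring, end, every, fall, our, quiet, rope, so, voice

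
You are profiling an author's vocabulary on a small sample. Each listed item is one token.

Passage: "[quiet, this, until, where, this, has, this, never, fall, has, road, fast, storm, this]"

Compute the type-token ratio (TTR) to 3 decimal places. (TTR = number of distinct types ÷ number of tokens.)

0.714

N = 14 tokens, V = 10 types.
TTR = V / N = 10 / 14 = 0.714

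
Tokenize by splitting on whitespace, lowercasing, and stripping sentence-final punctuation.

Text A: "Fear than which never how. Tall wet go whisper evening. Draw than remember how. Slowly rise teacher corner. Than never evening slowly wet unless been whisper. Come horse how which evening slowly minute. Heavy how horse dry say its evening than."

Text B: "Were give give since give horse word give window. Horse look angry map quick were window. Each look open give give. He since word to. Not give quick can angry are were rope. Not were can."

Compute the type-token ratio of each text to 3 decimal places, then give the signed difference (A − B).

0.110

TTR(A) = 25/41 = 0.610
TTR(B) = 18/36 = 0.500
Difference = 0.610 − 0.500 = 0.110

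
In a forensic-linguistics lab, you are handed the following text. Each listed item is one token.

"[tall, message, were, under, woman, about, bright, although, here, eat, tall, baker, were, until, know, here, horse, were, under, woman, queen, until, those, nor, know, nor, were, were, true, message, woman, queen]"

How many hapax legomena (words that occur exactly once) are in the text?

8

Frequencies: were:5, woman:3, tall:2, message:2, under:2, here:2, until:2, know:2, queen:2, nor:2, about:1, bright:1, although:1, eat:1, baker:1, horse:1, those:1, true:1
Hapax (freq=1): about, although, baker, bright, eat, horse, those, true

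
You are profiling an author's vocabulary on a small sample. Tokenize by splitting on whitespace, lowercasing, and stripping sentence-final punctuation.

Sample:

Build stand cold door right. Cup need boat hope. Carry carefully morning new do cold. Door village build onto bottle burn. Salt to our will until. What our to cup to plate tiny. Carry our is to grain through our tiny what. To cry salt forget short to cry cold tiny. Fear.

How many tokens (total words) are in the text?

52

Tokens: build, stand, cold, door, right, cup, need, boat, hope, carry, carefully, morning, new, do, cold, door, village, build, onto, bottle, burn, salt, to, our, will, until, what, our, to, cup, to, plate, tiny, carry, our, is, to, grain, through, our, tiny, what, to, cry, salt, forget, short, to, cry, cold, tiny, fear
N = 52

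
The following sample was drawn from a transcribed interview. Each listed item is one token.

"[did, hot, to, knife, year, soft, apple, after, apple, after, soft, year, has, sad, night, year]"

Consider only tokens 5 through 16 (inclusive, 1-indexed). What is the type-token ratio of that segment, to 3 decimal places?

0.583

Segment tokens 5–16: year, soft, apple, after, apple, after, soft, year, has, sad, night, year
Segment N = 12, segment V = 7.
TTR = 7 / 12 = 0.583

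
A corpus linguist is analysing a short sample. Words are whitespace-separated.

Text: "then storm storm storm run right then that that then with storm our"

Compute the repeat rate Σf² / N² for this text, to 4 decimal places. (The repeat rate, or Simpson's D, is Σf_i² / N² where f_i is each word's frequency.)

0.1953

Frequencies: storm:4, then:3, that:2, run:1, right:1, with:1, our:1
Σf² = 33; N² = 169
Repeat rate = 33 / 169 = 0.1953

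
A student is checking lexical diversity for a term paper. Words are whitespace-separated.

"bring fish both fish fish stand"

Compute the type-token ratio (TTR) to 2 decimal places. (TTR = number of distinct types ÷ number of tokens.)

N = 6 tokens, V = 4 types.
TTR = V / N = 4 / 6 = 0.67

0.67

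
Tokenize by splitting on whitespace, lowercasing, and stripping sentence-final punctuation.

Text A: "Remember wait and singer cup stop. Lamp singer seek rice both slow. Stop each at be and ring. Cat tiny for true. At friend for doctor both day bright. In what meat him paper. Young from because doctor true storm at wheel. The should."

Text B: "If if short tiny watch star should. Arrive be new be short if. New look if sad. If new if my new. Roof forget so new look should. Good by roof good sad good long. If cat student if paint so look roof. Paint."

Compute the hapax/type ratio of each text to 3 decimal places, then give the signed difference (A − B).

0.295

A: hapax=27, V=35, ratio=0.771
B: hapax=10, V=21, ratio=0.476
Difference = 0.771 − 0.476 = 0.295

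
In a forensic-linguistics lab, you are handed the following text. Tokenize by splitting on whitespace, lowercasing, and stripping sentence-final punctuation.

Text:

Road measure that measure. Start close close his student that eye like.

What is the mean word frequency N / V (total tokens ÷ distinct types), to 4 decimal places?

1.3333

N = 12 tokens, V = 9 types.
Mean frequency = N / V = 12 / 9 = 1.3333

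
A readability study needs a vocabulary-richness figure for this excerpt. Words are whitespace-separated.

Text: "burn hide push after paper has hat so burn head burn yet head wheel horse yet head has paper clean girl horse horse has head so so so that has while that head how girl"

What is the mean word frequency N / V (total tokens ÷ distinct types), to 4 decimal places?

N = 35 tokens, V = 17 types.
Mean frequency = N / V = 35 / 17 = 2.0588

2.0588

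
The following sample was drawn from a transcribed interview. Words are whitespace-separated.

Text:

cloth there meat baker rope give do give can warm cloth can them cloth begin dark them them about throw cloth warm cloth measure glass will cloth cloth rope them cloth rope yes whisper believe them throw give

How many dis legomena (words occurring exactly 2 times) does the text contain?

3

Frequencies: cloth:8, them:5, rope:3, give:3, can:2, warm:2, throw:2, there:1, meat:1, baker:1, do:1, begin:1, dark:1, about:1, measure:1, glass:1, will:1, yes:1, whisper:1, believe:1
Words with frequency 2: can, throw, warm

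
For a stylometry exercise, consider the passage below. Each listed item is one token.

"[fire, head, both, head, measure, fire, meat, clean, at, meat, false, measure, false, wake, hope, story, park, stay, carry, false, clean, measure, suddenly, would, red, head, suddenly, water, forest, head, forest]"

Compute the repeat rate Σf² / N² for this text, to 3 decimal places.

Frequencies: head:4, measure:3, false:3, fire:2, meat:2, clean:2, suddenly:2, forest:2, both:1, at:1, wake:1, hope:1, story:1, park:1, stay:1, carry:1, would:1, red:1, water:1
Σf² = 65; N² = 961
Repeat rate = 65 / 961 = 0.068

0.068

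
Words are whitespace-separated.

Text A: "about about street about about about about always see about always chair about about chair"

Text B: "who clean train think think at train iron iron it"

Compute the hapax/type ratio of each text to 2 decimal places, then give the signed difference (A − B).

A: hapax=2, V=5, ratio=0.40
B: hapax=4, V=7, ratio=0.57
Difference = 0.40 − 0.57 = -0.17

-0.17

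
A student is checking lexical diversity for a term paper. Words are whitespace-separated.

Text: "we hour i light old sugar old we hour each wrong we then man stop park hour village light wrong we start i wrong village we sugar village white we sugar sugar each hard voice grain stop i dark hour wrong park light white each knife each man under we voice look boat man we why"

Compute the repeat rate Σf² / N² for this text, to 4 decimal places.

0.0619

Frequencies: we:8, hour:4, sugar:4, each:4, wrong:4, i:3, light:3, man:3, village:3, old:2, stop:2, park:2, white:2, voice:2, then:1, start:1, hard:1, grain:1, dark:1, knife:1, … (4 more, each freq 1)
Σf² = 194; N² = 3136
Repeat rate = 194 / 3136 = 0.0619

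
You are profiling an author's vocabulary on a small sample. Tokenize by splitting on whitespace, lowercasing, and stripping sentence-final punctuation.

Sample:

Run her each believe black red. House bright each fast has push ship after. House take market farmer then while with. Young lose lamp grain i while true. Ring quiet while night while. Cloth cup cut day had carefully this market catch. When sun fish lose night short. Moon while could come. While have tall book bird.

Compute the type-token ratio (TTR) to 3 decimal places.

N = 57 tokens, V = 47 types.
TTR = V / N = 47 / 57 = 0.825

0.825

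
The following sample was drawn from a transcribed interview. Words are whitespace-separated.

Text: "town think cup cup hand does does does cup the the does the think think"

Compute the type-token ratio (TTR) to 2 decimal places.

0.40

N = 15 tokens, V = 6 types.
TTR = V / N = 6 / 15 = 0.40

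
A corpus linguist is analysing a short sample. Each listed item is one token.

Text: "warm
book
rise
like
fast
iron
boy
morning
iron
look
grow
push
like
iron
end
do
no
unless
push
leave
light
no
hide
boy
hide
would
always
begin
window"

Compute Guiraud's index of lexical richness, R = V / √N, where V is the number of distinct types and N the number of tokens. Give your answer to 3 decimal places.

4.085

N = 29, V = 22.
√N = 5.385165
R = 22 / 5.385165 = 4.085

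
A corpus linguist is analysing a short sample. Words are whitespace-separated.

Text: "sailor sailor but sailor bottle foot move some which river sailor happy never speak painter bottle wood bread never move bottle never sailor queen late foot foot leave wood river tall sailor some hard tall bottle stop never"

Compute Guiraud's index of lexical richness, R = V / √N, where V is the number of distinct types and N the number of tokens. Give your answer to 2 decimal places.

3.24

N = 38, V = 20.
√N = 6.164414
R = 20 / 6.164414 = 3.24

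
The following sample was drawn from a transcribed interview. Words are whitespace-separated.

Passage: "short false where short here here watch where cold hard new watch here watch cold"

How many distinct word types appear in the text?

Distinct types: {cold, false, hard, here, new, short, watch, where}
V = 8

8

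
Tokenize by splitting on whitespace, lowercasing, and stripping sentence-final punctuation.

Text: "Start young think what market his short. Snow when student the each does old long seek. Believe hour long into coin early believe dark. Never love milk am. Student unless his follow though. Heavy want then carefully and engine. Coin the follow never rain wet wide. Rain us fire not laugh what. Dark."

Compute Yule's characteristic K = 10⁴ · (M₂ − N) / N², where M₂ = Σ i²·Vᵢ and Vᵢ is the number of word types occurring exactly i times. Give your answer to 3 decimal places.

Frequencies: what:2, his:2, student:2, the:2, long:2, believe:2, coin:2, dark:2, never:2, follow:2, rain:2, start:1, young:1, think:1, market:1, short:1, snow:1, when:1, each:1, does:1, … (22 more, each freq 1)
N = 53. Frequency spectrum: V_1=31, V_2=11
M₂ = 1²·31 + 2²·11 = 75
K = 10000 × (75 − 53) / 53² = 78.320

78.320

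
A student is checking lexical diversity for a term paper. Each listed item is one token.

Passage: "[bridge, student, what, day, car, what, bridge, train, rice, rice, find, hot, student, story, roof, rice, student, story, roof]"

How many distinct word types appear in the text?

11

Distinct types: {bridge, car, day, find, hot, rice, roof, story, student, train, what}
V = 11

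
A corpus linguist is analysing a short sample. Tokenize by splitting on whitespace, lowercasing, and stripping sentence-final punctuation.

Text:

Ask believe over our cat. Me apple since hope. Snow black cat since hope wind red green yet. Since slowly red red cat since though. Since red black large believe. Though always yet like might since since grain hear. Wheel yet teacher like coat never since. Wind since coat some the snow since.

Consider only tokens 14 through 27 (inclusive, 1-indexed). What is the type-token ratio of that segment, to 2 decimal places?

Segment tokens 14–27: hope, wind, red, green, yet, since, slowly, red, red, cat, since, though, since, red
Segment N = 14, segment V = 9.
TTR = 9 / 14 = 0.64

0.64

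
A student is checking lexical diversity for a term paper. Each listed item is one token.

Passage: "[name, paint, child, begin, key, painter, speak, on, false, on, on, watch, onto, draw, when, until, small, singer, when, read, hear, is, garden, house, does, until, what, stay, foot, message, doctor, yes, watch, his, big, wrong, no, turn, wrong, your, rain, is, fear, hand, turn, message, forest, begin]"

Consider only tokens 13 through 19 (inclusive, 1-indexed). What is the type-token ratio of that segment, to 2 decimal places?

0.86

Segment tokens 13–19: onto, draw, when, until, small, singer, when
Segment N = 7, segment V = 6.
TTR = 6 / 7 = 0.86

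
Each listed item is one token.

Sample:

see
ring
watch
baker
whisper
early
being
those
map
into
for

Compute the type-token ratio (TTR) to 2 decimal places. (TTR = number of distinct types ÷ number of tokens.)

1.00

N = 11 tokens, V = 11 types.
TTR = V / N = 11 / 11 = 1.00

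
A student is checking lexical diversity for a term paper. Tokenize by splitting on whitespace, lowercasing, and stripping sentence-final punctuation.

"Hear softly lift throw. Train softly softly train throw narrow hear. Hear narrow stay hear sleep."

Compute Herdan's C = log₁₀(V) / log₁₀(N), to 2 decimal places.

N = 16, V = 8.
log₁₀(V) = 0.903090, log₁₀(N) = 1.204120
C = 0.903090 / 1.204120 = 0.75

0.75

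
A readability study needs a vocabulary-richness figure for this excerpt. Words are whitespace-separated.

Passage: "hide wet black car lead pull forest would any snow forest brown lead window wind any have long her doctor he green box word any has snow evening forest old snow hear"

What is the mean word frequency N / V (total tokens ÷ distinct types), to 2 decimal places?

1.28

N = 32 tokens, V = 25 types.
Mean frequency = N / V = 32 / 25 = 1.28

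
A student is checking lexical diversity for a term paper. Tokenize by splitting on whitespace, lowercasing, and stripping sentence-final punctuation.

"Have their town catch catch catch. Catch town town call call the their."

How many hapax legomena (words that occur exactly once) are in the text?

Frequencies: catch:4, town:3, their:2, call:2, have:1, the:1
Hapax (freq=1): have, the

2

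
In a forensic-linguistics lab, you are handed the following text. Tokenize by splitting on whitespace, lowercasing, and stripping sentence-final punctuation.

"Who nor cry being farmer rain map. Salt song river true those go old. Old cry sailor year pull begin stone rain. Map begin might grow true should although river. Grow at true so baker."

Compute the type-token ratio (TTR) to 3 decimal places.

N = 35 tokens, V = 26 types.
TTR = V / N = 26 / 35 = 0.743

0.743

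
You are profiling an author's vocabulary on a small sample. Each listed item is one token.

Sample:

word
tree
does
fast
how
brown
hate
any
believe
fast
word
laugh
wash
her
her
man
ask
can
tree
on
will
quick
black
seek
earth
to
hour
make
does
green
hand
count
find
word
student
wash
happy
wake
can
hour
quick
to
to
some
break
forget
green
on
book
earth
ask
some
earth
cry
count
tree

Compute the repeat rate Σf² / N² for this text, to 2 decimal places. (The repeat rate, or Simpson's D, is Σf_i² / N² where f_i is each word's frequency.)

0.03

Frequencies: word:3, tree:3, earth:3, to:3, does:2, fast:2, wash:2, her:2, ask:2, can:2, on:2, quick:2, hour:2, green:2, count:2, some:2, how:1, brown:1, hate:1, any:1, … (16 more, each freq 1)
Σf² = 104; N² = 3136
Repeat rate = 104 / 3136 = 0.03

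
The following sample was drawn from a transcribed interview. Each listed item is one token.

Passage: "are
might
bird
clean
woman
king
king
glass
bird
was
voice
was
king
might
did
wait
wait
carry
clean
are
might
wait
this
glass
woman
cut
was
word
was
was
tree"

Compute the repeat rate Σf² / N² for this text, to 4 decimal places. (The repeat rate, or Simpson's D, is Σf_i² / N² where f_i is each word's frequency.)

Frequencies: was:5, might:3, king:3, wait:3, are:2, bird:2, clean:2, woman:2, glass:2, voice:1, did:1, carry:1, this:1, cut:1, word:1, tree:1
Σf² = 79; N² = 961
Repeat rate = 79 / 961 = 0.0822

0.0822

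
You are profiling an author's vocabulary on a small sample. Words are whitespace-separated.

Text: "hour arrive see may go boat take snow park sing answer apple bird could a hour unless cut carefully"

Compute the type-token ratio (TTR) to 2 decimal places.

0.95

N = 19 tokens, V = 18 types.
TTR = V / N = 18 / 19 = 0.95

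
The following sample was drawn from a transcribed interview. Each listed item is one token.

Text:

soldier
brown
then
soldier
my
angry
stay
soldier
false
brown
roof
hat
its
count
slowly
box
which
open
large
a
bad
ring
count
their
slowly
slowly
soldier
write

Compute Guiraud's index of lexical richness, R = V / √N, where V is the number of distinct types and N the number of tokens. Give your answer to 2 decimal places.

3.97

N = 28, V = 21.
√N = 5.291503
R = 21 / 5.291503 = 3.97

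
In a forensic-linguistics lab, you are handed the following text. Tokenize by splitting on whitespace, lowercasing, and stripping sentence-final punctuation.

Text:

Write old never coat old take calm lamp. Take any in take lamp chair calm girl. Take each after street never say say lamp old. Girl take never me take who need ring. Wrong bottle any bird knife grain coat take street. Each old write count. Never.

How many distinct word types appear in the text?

Distinct types: {after, any, bird, bottle, calm, chair, coat, count, each, girl, grain, in, knife, lamp, me, need, never, old, ring, say, street, take, who, write, wrong}
V = 25

25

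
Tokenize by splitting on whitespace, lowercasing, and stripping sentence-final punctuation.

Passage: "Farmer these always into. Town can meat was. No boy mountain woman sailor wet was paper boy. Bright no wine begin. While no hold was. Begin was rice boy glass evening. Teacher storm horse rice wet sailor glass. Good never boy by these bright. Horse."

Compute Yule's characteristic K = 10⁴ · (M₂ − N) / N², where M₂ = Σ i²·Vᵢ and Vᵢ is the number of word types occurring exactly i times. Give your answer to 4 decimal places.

227.1605

Frequencies: was:4, boy:4, no:3, these:2, sailor:2, wet:2, bright:2, begin:2, rice:2, glass:2, horse:2, farmer:1, always:1, into:1, town:1, can:1, meat:1, mountain:1, woman:1, paper:1, … (9 more, each freq 1)
N = 45. Frequency spectrum: V_1=18, V_2=8, V_3=1, V_4=2
M₂ = 1²·18 + 2²·8 + 3²·1 + 4²·2 = 91
K = 10000 × (91 − 45) / 45² = 227.1605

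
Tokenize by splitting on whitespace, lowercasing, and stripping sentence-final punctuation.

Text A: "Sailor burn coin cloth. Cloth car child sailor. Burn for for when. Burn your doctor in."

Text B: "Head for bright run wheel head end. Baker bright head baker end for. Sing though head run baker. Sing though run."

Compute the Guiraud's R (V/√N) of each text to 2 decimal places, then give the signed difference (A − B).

0.79

A: V=11, N=16, R=2.75
B: V=9, N=21, R=1.96
Difference = 2.75 − 1.96 = 0.79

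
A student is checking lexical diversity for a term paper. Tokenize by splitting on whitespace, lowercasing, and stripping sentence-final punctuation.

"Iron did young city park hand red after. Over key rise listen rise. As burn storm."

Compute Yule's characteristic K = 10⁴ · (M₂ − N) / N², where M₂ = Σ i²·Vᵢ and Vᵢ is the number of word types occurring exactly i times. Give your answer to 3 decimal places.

Frequencies: rise:2, iron:1, did:1, young:1, city:1, park:1, hand:1, red:1, after:1, over:1, key:1, listen:1, as:1, burn:1, storm:1
N = 16. Frequency spectrum: V_1=14, V_2=1
M₂ = 1²·14 + 2²·1 = 18
K = 10000 × (18 − 16) / 16² = 78.125

78.125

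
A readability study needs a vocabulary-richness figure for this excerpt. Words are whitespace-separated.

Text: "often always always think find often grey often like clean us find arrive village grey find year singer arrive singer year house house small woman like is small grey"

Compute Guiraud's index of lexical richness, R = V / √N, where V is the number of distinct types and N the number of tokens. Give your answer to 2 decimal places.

N = 29, V = 16.
√N = 5.385165
R = 16 / 5.385165 = 2.97

2.97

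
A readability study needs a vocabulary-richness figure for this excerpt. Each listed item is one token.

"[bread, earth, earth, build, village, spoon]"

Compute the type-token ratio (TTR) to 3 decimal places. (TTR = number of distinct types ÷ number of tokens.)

0.833

N = 6 tokens, V = 5 types.
TTR = V / N = 5 / 6 = 0.833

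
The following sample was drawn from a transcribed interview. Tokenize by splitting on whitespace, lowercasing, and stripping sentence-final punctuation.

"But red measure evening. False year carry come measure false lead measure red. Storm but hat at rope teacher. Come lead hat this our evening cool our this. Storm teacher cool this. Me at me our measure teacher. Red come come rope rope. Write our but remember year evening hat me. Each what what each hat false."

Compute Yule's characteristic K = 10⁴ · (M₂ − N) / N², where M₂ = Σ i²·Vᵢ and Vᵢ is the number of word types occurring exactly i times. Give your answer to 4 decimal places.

338.5657

Frequencies: measure:4, come:4, hat:4, our:4, but:3, red:3, evening:3, false:3, rope:3, teacher:3, this:3, me:3, year:2, lead:2, storm:2, at:2, cool:2, each:2, what:2, carry:1, … (2 more, each freq 1)
N = 57. Frequency spectrum: V_1=3, V_2=7, V_3=8, V_4=4
M₂ = 1²·3 + 2²·7 + 3²·8 + 4²·4 = 167
K = 10000 × (167 − 57) / 57² = 338.5657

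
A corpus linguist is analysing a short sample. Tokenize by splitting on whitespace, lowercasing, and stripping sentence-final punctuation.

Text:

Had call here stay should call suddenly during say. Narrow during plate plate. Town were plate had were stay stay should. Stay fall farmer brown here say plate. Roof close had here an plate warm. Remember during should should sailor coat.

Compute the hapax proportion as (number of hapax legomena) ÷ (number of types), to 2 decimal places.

Frequencies: plate:5, stay:4, should:4, had:3, here:3, during:3, call:2, say:2, were:2, suddenly:1, narrow:1, town:1, fall:1, farmer:1, brown:1, roof:1, close:1, an:1, warm:1, remember:1, … (2 more, each freq 1)
Hapax count = 13; type count = 22.
Ratio = 13 / 22 = 0.59

0.59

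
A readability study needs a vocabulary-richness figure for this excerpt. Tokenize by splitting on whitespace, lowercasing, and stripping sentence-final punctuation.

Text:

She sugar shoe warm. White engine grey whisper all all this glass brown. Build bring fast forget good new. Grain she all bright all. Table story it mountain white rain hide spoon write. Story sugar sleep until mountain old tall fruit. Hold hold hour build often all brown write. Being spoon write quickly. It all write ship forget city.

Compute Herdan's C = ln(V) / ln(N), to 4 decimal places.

0.9047

N = 59, V = 40.
ln(V) = 3.688879, ln(N) = 4.077537
C = 3.688879 / 4.077537 = 0.9047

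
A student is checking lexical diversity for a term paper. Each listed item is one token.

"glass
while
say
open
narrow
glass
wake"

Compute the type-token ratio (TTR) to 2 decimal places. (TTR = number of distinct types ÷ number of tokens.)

N = 7 tokens, V = 6 types.
TTR = V / N = 6 / 7 = 0.86

0.86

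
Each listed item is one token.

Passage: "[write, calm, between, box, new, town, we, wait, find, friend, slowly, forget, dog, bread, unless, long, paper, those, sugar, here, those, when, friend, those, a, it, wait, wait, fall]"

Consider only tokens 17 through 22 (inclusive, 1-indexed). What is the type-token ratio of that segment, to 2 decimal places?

Segment tokens 17–22: paper, those, sugar, here, those, when
Segment N = 6, segment V = 5.
TTR = 5 / 6 = 0.83

0.83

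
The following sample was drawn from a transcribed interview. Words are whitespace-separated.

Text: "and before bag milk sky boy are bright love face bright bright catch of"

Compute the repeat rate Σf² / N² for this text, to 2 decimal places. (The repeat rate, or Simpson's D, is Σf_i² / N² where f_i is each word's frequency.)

0.10

Frequencies: bright:3, and:1, before:1, bag:1, milk:1, sky:1, boy:1, are:1, love:1, face:1, catch:1, of:1
Σf² = 20; N² = 196
Repeat rate = 20 / 196 = 0.10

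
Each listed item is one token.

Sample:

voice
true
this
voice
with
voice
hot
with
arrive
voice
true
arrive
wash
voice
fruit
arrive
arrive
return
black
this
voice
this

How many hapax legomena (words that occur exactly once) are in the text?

Frequencies: voice:6, arrive:4, this:3, true:2, with:2, hot:1, wash:1, fruit:1, return:1, black:1
Hapax (freq=1): black, fruit, hot, return, wash

5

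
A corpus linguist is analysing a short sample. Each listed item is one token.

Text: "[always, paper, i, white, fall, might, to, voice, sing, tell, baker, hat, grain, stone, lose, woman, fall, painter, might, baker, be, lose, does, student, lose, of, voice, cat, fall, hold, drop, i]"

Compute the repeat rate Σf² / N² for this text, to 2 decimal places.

Frequencies: fall:3, lose:3, i:2, might:2, voice:2, baker:2, always:1, paper:1, white:1, to:1, sing:1, tell:1, hat:1, grain:1, stone:1, woman:1, painter:1, be:1, does:1, student:1, … (4 more, each freq 1)
Σf² = 52; N² = 1024
Repeat rate = 52 / 1024 = 0.05

0.05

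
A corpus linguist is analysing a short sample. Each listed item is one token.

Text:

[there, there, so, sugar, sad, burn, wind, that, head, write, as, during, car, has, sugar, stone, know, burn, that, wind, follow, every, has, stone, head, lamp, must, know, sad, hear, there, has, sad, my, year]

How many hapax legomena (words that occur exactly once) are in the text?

Frequencies: there:3, sad:3, has:3, sugar:2, burn:2, wind:2, that:2, head:2, stone:2, know:2, so:1, write:1, as:1, during:1, car:1, follow:1, every:1, lamp:1, must:1, hear:1, … (2 more, each freq 1)
Hapax (freq=1): as, car, during, every, follow, hear, lamp, must, my, so, write, year

12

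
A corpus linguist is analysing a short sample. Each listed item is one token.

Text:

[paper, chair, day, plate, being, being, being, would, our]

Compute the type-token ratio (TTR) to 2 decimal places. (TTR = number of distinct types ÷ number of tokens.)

0.78

N = 9 tokens, V = 7 types.
TTR = V / N = 7 / 9 = 0.78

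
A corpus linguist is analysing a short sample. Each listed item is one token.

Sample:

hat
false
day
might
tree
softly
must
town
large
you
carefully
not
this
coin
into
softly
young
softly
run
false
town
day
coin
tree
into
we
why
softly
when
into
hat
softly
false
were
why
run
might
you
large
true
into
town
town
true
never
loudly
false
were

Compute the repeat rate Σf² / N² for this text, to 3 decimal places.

0.055

Frequencies: softly:5, false:4, town:4, into:4, hat:2, day:2, might:2, tree:2, large:2, you:2, coin:2, run:2, why:2, were:2, true:2, must:1, carefully:1, not:1, this:1, young:1, … (4 more, each freq 1)
Σf² = 126; N² = 2304
Repeat rate = 126 / 2304 = 0.055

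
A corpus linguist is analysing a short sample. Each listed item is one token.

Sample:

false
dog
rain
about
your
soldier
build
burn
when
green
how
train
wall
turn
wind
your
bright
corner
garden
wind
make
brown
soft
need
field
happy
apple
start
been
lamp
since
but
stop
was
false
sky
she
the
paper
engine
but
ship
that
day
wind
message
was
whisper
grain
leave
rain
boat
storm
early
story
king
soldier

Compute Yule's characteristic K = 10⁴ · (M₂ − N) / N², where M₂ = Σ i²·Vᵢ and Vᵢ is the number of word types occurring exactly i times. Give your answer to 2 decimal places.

55.40

Frequencies: wind:3, false:2, rain:2, your:2, soldier:2, but:2, was:2, dog:1, about:1, build:1, burn:1, when:1, green:1, how:1, train:1, wall:1, turn:1, bright:1, corner:1, garden:1, … (29 more, each freq 1)
N = 57. Frequency spectrum: V_1=42, V_2=6, V_3=1
M₂ = 1²·42 + 2²·6 + 3²·1 = 75
K = 10000 × (75 − 57) / 57² = 55.40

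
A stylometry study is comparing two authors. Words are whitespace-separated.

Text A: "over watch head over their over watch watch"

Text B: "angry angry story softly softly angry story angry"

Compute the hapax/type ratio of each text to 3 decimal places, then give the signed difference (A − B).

A: hapax=2, V=4, ratio=0.500
B: hapax=0, V=3, ratio=0.000
Difference = 0.500 − 0.000 = 0.500

0.500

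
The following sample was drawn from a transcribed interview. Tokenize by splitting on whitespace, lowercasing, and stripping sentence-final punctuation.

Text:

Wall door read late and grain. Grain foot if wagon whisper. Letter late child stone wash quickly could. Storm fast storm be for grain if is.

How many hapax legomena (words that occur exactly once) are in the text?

Frequencies: grain:3, late:2, if:2, storm:2, wall:1, door:1, read:1, and:1, foot:1, wagon:1, whisper:1, letter:1, child:1, stone:1, wash:1, quickly:1, could:1, fast:1, be:1, for:1, … (1 more, each freq 1)
Hapax (freq=1): and, be, child, could, door, fast, foot, for, is, letter, quickly, read, stone, wagon, wall, wash, whisper

17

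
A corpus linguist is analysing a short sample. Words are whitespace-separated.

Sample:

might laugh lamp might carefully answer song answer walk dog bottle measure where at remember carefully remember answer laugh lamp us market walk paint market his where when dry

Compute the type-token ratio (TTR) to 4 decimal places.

N = 29 tokens, V = 19 types.
TTR = V / N = 19 / 29 = 0.6552

0.6552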